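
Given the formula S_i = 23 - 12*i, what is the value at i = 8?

S_8 = 23 + -12*8 = 23 + -96 = -73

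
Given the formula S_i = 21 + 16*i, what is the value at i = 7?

S_7 = 21 + 16*7 = 21 + 112 = 133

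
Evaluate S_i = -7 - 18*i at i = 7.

S_7 = -7 + -18*7 = -7 + -126 = -133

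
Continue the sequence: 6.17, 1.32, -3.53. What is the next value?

Differences: 1.32 - 6.17 = -4.85
This is an arithmetic sequence with common difference d = -4.85.
Next term = -3.53 + -4.85 = -8.38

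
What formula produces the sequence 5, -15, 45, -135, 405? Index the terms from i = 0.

Check ratios: -15 / 5 = -3.0
Common ratio r = -3.
First term a = 5.
Formula: S_i = 5 * (-3)^i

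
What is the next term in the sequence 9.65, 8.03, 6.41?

Differences: 8.03 - 9.65 = -1.62
This is an arithmetic sequence with common difference d = -1.62.
Next term = 6.41 + -1.62 = 4.79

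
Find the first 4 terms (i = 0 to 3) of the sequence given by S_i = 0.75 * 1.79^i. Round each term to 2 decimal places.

This is a geometric sequence.
i=0: S_0 = 0.75 * 1.79^0 = 0.75
i=1: S_1 = 0.75 * 1.79^1 ≈ 1.34
i=2: S_2 = 0.75 * 1.79^2 ≈ 2.4
i=3: S_3 = 0.75 * 1.79^3 ≈ 4.3
The first 4 terms are: [0.75, 1.34, 2.4, 4.3]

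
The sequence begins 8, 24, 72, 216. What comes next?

Ratios: 24 / 8 = 3.0
This is a geometric sequence with common ratio r = 3.
Next term = 216 * 3 = 648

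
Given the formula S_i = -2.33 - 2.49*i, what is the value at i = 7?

S_7 = -2.33 + -2.49*7 = -2.33 + -17.43 = -19.76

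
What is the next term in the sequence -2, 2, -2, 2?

Ratios: 2 / -2 = -1.0
This is a geometric sequence with common ratio r = -1.
Next term = 2 * -1 = -2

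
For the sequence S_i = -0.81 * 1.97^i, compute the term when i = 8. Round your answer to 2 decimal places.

S_8 = -0.81 * 1.97^8 ≈ -0.81 * 226.8453 ≈ -183.74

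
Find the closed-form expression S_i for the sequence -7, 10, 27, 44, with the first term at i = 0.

Check differences: 10 - -7 = 17
27 - 10 = 17
Common difference d = 17.
First term a = -7.
Formula: S_i = -7 + 17*i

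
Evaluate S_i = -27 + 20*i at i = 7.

S_7 = -27 + 20*7 = -27 + 140 = 113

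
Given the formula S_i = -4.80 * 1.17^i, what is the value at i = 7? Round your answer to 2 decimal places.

S_7 = -4.8 * 1.17^7 ≈ -4.8 * 3.0012 ≈ -14.41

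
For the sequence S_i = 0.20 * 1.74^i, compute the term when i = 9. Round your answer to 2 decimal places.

S_9 = 0.2 * 1.74^9 ≈ 0.2 * 146.1986 ≈ 29.24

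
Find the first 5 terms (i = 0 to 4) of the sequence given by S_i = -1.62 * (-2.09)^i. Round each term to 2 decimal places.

This is a geometric sequence.
i=0: S_0 = -1.62 * (-2.09)^0 = -1.62
i=1: S_1 = -1.62 * (-2.09)^1 ≈ 3.39
i=2: S_2 = -1.62 * (-2.09)^2 ≈ -7.08
i=3: S_3 = -1.62 * (-2.09)^3 ≈ 14.79
i=4: S_4 = -1.62 * (-2.09)^4 ≈ -30.91
The first 5 terms are: [-1.62, 3.39, -7.08, 14.79, -30.91]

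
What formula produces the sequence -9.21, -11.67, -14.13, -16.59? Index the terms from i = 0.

Check differences: -11.67 - -9.21 = -2.46
-14.13 - -11.67 = -2.46
Common difference d = -2.46.
First term a = -9.21.
Formula: S_i = -9.21 - 2.46*i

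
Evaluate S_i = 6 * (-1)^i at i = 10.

S_10 = 6 * (-1)^10 = 6 * 1 = 6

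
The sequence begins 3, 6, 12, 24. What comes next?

Ratios: 6 / 3 = 2.0
This is a geometric sequence with common ratio r = 2.
Next term = 24 * 2 = 48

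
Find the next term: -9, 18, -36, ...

Ratios: 18 / -9 = -2.0
This is a geometric sequence with common ratio r = -2.
Next term = -36 * -2 = 72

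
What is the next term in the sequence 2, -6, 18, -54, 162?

Ratios: -6 / 2 = -3.0
This is a geometric sequence with common ratio r = -3.
Next term = 162 * -3 = -486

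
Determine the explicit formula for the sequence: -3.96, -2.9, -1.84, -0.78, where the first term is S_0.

Check differences: -2.9 - -3.96 = 1.06
-1.84 - -2.9 = 1.06
Common difference d = 1.06.
First term a = -3.96.
Formula: S_i = -3.96 + 1.06*i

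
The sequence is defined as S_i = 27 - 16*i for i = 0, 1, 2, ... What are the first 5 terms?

This is an arithmetic sequence.
i=0: S_0 = 27 + -16*0 = 27
i=1: S_1 = 27 + -16*1 = 11
i=2: S_2 = 27 + -16*2 = -5
i=3: S_3 = 27 + -16*3 = -21
i=4: S_4 = 27 + -16*4 = -37
The first 5 terms are: [27, 11, -5, -21, -37]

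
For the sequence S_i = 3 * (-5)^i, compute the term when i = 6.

S_6 = 3 * (-5)^6 = 3 * 15625 = 46875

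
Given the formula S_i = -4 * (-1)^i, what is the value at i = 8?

S_8 = -4 * (-1)^8 = -4 * 1 = -4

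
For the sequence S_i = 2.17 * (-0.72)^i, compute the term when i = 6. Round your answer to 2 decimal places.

S_6 = 2.17 * (-0.72)^6 ≈ 2.17 * 0.1393 ≈ 0.3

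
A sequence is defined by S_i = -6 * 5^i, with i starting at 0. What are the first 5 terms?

This is a geometric sequence.
i=0: S_0 = -6 * 5^0 = -6
i=1: S_1 = -6 * 5^1 = -30
i=2: S_2 = -6 * 5^2 = -150
i=3: S_3 = -6 * 5^3 = -750
i=4: S_4 = -6 * 5^4 = -3750
The first 5 terms are: [-6, -30, -150, -750, -3750]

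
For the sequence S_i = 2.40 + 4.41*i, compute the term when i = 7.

S_7 = 2.4 + 4.41*7 = 2.4 + 30.87 = 33.27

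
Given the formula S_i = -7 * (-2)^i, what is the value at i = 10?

S_10 = -7 * (-2)^10 = -7 * 1024 = -7168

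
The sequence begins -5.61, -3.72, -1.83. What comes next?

Differences: -3.72 - -5.61 = 1.89
This is an arithmetic sequence with common difference d = 1.89.
Next term = -1.83 + 1.89 = 0.06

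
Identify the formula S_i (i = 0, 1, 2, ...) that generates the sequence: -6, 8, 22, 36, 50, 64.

Check differences: 8 - -6 = 14
22 - 8 = 14
Common difference d = 14.
First term a = -6.
Formula: S_i = -6 + 14*i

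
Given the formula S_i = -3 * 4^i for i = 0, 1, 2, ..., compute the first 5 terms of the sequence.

This is a geometric sequence.
i=0: S_0 = -3 * 4^0 = -3
i=1: S_1 = -3 * 4^1 = -12
i=2: S_2 = -3 * 4^2 = -48
i=3: S_3 = -3 * 4^3 = -192
i=4: S_4 = -3 * 4^4 = -768
The first 5 terms are: [-3, -12, -48, -192, -768]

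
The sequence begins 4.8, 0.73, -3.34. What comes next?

Differences: 0.73 - 4.8 = -4.07
This is an arithmetic sequence with common difference d = -4.07.
Next term = -3.34 + -4.07 = -7.41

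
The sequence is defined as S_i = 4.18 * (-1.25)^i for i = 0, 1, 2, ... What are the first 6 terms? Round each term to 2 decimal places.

This is a geometric sequence.
i=0: S_0 = 4.18 * (-1.25)^0 = 4.18
i=1: S_1 = 4.18 * (-1.25)^1 ≈ -5.23
i=2: S_2 = 4.18 * (-1.25)^2 ≈ 6.53
i=3: S_3 = 4.18 * (-1.25)^3 ≈ -8.16
i=4: S_4 = 4.18 * (-1.25)^4 ≈ 10.21
i=5: S_5 = 4.18 * (-1.25)^5 ≈ -12.76
The first 6 terms are: [4.18, -5.23, 6.53, -8.16, 10.21, -12.76]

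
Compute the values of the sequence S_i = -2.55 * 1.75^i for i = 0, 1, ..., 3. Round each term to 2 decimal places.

This is a geometric sequence.
i=0: S_0 = -2.55 * 1.75^0 = -2.55
i=1: S_1 = -2.55 * 1.75^1 ≈ -4.46
i=2: S_2 = -2.55 * 1.75^2 ≈ -7.81
i=3: S_3 = -2.55 * 1.75^3 ≈ -13.67
The first 4 terms are: [-2.55, -4.46, -7.81, -13.67]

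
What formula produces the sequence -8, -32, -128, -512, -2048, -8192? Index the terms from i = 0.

Check ratios: -32 / -8 = 4.0
Common ratio r = 4.
First term a = -8.
Formula: S_i = -8 * 4^i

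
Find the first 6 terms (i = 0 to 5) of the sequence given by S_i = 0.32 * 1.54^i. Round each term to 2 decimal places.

This is a geometric sequence.
i=0: S_0 = 0.32 * 1.54^0 = 0.32
i=1: S_1 = 0.32 * 1.54^1 ≈ 0.49
i=2: S_2 = 0.32 * 1.54^2 ≈ 0.76
i=3: S_3 = 0.32 * 1.54^3 ≈ 1.17
i=4: S_4 = 0.32 * 1.54^4 ≈ 1.8
i=5: S_5 = 0.32 * 1.54^5 ≈ 2.77
The first 6 terms are: [0.32, 0.49, 0.76, 1.17, 1.8, 2.77]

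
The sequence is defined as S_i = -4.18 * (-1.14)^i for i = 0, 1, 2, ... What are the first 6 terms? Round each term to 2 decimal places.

This is a geometric sequence.
i=0: S_0 = -4.18 * (-1.14)^0 = -4.18
i=1: S_1 = -4.18 * (-1.14)^1 ≈ 4.77
i=2: S_2 = -4.18 * (-1.14)^2 ≈ -5.43
i=3: S_3 = -4.18 * (-1.14)^3 ≈ 6.19
i=4: S_4 = -4.18 * (-1.14)^4 ≈ -7.06
i=5: S_5 = -4.18 * (-1.14)^5 ≈ 8.05
The first 6 terms are: [-4.18, 4.77, -5.43, 6.19, -7.06, 8.05]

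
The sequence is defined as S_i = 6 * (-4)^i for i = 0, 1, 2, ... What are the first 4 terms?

This is a geometric sequence.
i=0: S_0 = 6 * (-4)^0 = 6
i=1: S_1 = 6 * (-4)^1 = -24
i=2: S_2 = 6 * (-4)^2 = 96
i=3: S_3 = 6 * (-4)^3 = -384
The first 4 terms are: [6, -24, 96, -384]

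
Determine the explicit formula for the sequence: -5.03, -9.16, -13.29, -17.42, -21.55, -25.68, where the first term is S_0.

Check differences: -9.16 - -5.03 = -4.13
-13.29 - -9.16 = -4.13
Common difference d = -4.13.
First term a = -5.03.
Formula: S_i = -5.03 - 4.13*i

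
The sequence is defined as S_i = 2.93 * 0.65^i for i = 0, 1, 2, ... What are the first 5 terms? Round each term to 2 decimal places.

This is a geometric sequence.
i=0: S_0 = 2.93 * 0.65^0 = 2.93
i=1: S_1 = 2.93 * 0.65^1 ≈ 1.9
i=2: S_2 = 2.93 * 0.65^2 ≈ 1.24
i=3: S_3 = 2.93 * 0.65^3 ≈ 0.8
i=4: S_4 = 2.93 * 0.65^4 ≈ 0.52
The first 5 terms are: [2.93, 1.9, 1.24, 0.8, 0.52]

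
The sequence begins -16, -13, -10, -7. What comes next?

Differences: -13 - -16 = 3
This is an arithmetic sequence with common difference d = 3.
Next term = -7 + 3 = -4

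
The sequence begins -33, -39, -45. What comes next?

Differences: -39 - -33 = -6
This is an arithmetic sequence with common difference d = -6.
Next term = -45 + -6 = -51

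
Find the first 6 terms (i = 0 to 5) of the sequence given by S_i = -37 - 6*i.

This is an arithmetic sequence.
i=0: S_0 = -37 + -6*0 = -37
i=1: S_1 = -37 + -6*1 = -43
i=2: S_2 = -37 + -6*2 = -49
i=3: S_3 = -37 + -6*3 = -55
i=4: S_4 = -37 + -6*4 = -61
i=5: S_5 = -37 + -6*5 = -67
The first 6 terms are: [-37, -43, -49, -55, -61, -67]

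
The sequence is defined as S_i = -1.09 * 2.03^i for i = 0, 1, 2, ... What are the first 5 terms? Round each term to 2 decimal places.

This is a geometric sequence.
i=0: S_0 = -1.09 * 2.03^0 = -1.09
i=1: S_1 = -1.09 * 2.03^1 ≈ -2.21
i=2: S_2 = -1.09 * 2.03^2 ≈ -4.49
i=3: S_3 = -1.09 * 2.03^3 ≈ -9.12
i=4: S_4 = -1.09 * 2.03^4 ≈ -18.51
The first 5 terms are: [-1.09, -2.21, -4.49, -9.12, -18.51]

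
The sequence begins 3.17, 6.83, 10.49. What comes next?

Differences: 6.83 - 3.17 = 3.66
This is an arithmetic sequence with common difference d = 3.66.
Next term = 10.49 + 3.66 = 14.15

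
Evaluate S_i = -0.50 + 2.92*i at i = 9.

S_9 = -0.5 + 2.92*9 = -0.5 + 26.28 = 25.78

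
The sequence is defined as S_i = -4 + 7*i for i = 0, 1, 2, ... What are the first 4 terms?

This is an arithmetic sequence.
i=0: S_0 = -4 + 7*0 = -4
i=1: S_1 = -4 + 7*1 = 3
i=2: S_2 = -4 + 7*2 = 10
i=3: S_3 = -4 + 7*3 = 17
The first 4 terms are: [-4, 3, 10, 17]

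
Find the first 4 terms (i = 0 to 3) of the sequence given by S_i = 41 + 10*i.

This is an arithmetic sequence.
i=0: S_0 = 41 + 10*0 = 41
i=1: S_1 = 41 + 10*1 = 51
i=2: S_2 = 41 + 10*2 = 61
i=3: S_3 = 41 + 10*3 = 71
The first 4 terms are: [41, 51, 61, 71]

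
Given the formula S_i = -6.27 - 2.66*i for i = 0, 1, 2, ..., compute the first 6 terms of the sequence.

This is an arithmetic sequence.
i=0: S_0 = -6.27 + -2.66*0 = -6.27
i=1: S_1 = -6.27 + -2.66*1 = -8.93
i=2: S_2 = -6.27 + -2.66*2 = -11.59
i=3: S_3 = -6.27 + -2.66*3 = -14.25
i=4: S_4 = -6.27 + -2.66*4 = -16.91
i=5: S_5 = -6.27 + -2.66*5 = -19.57
The first 6 terms are: [-6.27, -8.93, -11.59, -14.25, -16.91, -19.57]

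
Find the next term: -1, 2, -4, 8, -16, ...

Ratios: 2 / -1 = -2.0
This is a geometric sequence with common ratio r = -2.
Next term = -16 * -2 = 32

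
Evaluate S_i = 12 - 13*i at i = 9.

S_9 = 12 + -13*9 = 12 + -117 = -105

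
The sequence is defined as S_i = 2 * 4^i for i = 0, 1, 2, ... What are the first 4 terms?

This is a geometric sequence.
i=0: S_0 = 2 * 4^0 = 2
i=1: S_1 = 2 * 4^1 = 8
i=2: S_2 = 2 * 4^2 = 32
i=3: S_3 = 2 * 4^3 = 128
The first 4 terms are: [2, 8, 32, 128]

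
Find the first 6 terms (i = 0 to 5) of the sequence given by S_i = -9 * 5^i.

This is a geometric sequence.
i=0: S_0 = -9 * 5^0 = -9
i=1: S_1 = -9 * 5^1 = -45
i=2: S_2 = -9 * 5^2 = -225
i=3: S_3 = -9 * 5^3 = -1125
i=4: S_4 = -9 * 5^4 = -5625
i=5: S_5 = -9 * 5^5 = -28125
The first 6 terms are: [-9, -45, -225, -1125, -5625, -28125]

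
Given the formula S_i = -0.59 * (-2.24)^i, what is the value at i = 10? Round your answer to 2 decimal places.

S_10 = -0.59 * (-2.24)^10 ≈ -0.59 * 3180.3886 ≈ -1876.43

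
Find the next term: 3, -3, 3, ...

Ratios: -3 / 3 = -1.0
This is a geometric sequence with common ratio r = -1.
Next term = 3 * -1 = -3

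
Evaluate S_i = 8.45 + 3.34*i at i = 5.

S_5 = 8.45 + 3.34*5 = 8.45 + 16.7 = 25.15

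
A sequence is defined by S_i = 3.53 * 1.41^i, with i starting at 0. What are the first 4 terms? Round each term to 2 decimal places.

This is a geometric sequence.
i=0: S_0 = 3.53 * 1.41^0 = 3.53
i=1: S_1 = 3.53 * 1.41^1 ≈ 4.98
i=2: S_2 = 3.53 * 1.41^2 ≈ 7.02
i=3: S_3 = 3.53 * 1.41^3 ≈ 9.9
The first 4 terms are: [3.53, 4.98, 7.02, 9.9]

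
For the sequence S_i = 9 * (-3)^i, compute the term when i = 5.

S_5 = 9 * (-3)^5 = 9 * -243 = -2187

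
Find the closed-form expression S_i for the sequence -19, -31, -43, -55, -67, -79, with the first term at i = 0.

Check differences: -31 - -19 = -12
-43 - -31 = -12
Common difference d = -12.
First term a = -19.
Formula: S_i = -19 - 12*i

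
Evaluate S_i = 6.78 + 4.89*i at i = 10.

S_10 = 6.78 + 4.89*10 = 6.78 + 48.9 = 55.68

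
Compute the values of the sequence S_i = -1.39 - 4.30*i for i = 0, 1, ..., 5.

This is an arithmetic sequence.
i=0: S_0 = -1.39 + -4.3*0 = -1.39
i=1: S_1 = -1.39 + -4.3*1 = -5.69
i=2: S_2 = -1.39 + -4.3*2 = -9.99
i=3: S_3 = -1.39 + -4.3*3 = -14.29
i=4: S_4 = -1.39 + -4.3*4 = -18.59
i=5: S_5 = -1.39 + -4.3*5 = -22.89
The first 6 terms are: [-1.39, -5.69, -9.99, -14.29, -18.59, -22.89]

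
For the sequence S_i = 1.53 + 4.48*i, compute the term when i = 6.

S_6 = 1.53 + 4.48*6 = 1.53 + 26.88 = 28.41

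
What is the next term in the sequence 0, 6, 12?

Differences: 6 - 0 = 6
This is an arithmetic sequence with common difference d = 6.
Next term = 12 + 6 = 18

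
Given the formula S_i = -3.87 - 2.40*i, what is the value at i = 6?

S_6 = -3.87 + -2.4*6 = -3.87 + -14.4 = -18.27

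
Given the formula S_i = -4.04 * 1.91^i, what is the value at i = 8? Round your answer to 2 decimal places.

S_8 = -4.04 * 1.91^8 ≈ -4.04 * 177.1197 ≈ -715.56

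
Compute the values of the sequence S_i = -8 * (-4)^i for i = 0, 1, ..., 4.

This is a geometric sequence.
i=0: S_0 = -8 * (-4)^0 = -8
i=1: S_1 = -8 * (-4)^1 = 32
i=2: S_2 = -8 * (-4)^2 = -128
i=3: S_3 = -8 * (-4)^3 = 512
i=4: S_4 = -8 * (-4)^4 = -2048
The first 5 terms are: [-8, 32, -128, 512, -2048]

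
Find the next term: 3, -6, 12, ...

Ratios: -6 / 3 = -2.0
This is a geometric sequence with common ratio r = -2.
Next term = 12 * -2 = -24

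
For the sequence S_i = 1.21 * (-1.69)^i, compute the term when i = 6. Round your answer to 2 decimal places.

S_6 = 1.21 * (-1.69)^6 ≈ 1.21 * 23.2981 ≈ 28.19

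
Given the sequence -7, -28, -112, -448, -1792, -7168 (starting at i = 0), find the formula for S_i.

Check ratios: -28 / -7 = 4.0
Common ratio r = 4.
First term a = -7.
Formula: S_i = -7 * 4^i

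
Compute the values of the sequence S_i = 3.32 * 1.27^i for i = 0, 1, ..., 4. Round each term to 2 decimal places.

This is a geometric sequence.
i=0: S_0 = 3.32 * 1.27^0 = 3.32
i=1: S_1 = 3.32 * 1.27^1 ≈ 4.22
i=2: S_2 = 3.32 * 1.27^2 ≈ 5.35
i=3: S_3 = 3.32 * 1.27^3 ≈ 6.8
i=4: S_4 = 3.32 * 1.27^4 ≈ 8.64
The first 5 terms are: [3.32, 4.22, 5.35, 6.8, 8.64]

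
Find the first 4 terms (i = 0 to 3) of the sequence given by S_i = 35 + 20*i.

This is an arithmetic sequence.
i=0: S_0 = 35 + 20*0 = 35
i=1: S_1 = 35 + 20*1 = 55
i=2: S_2 = 35 + 20*2 = 75
i=3: S_3 = 35 + 20*3 = 95
The first 4 terms are: [35, 55, 75, 95]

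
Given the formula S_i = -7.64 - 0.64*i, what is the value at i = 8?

S_8 = -7.64 + -0.64*8 = -7.64 + -5.12 = -12.76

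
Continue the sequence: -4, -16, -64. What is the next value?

Ratios: -16 / -4 = 4.0
This is a geometric sequence with common ratio r = 4.
Next term = -64 * 4 = -256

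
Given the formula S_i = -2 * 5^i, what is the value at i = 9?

S_9 = -2 * 5^9 = -2 * 1953125 = -3906250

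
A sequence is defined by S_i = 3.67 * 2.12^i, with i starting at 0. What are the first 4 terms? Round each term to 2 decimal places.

This is a geometric sequence.
i=0: S_0 = 3.67 * 2.12^0 = 3.67
i=1: S_1 = 3.67 * 2.12^1 ≈ 7.78
i=2: S_2 = 3.67 * 2.12^2 ≈ 16.49
i=3: S_3 = 3.67 * 2.12^3 ≈ 34.97
The first 4 terms are: [3.67, 7.78, 16.49, 34.97]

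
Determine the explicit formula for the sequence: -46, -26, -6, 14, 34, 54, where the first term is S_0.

Check differences: -26 - -46 = 20
-6 - -26 = 20
Common difference d = 20.
First term a = -46.
Formula: S_i = -46 + 20*i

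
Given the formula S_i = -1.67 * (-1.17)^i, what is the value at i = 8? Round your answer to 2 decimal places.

S_8 = -1.67 * (-1.17)^8 ≈ -1.67 * 3.5115 ≈ -5.86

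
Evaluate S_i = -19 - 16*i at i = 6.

S_6 = -19 + -16*6 = -19 + -96 = -115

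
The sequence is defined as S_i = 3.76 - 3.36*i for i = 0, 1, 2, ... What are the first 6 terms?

This is an arithmetic sequence.
i=0: S_0 = 3.76 + -3.36*0 = 3.76
i=1: S_1 = 3.76 + -3.36*1 = 0.4
i=2: S_2 = 3.76 + -3.36*2 = -2.96
i=3: S_3 = 3.76 + -3.36*3 = -6.32
i=4: S_4 = 3.76 + -3.36*4 = -9.68
i=5: S_5 = 3.76 + -3.36*5 = -13.04
The first 6 terms are: [3.76, 0.4, -2.96, -6.32, -9.68, -13.04]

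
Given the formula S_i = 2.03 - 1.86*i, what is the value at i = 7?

S_7 = 2.03 + -1.86*7 = 2.03 + -13.02 = -10.99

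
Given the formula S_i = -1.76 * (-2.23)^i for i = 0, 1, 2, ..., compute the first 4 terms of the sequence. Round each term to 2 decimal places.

This is a geometric sequence.
i=0: S_0 = -1.76 * (-2.23)^0 = -1.76
i=1: S_1 = -1.76 * (-2.23)^1 ≈ 3.92
i=2: S_2 = -1.76 * (-2.23)^2 ≈ -8.75
i=3: S_3 = -1.76 * (-2.23)^3 ≈ 19.52
The first 4 terms are: [-1.76, 3.92, -8.75, 19.52]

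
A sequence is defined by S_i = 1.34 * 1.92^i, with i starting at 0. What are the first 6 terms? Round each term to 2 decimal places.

This is a geometric sequence.
i=0: S_0 = 1.34 * 1.92^0 = 1.34
i=1: S_1 = 1.34 * 1.92^1 ≈ 2.57
i=2: S_2 = 1.34 * 1.92^2 ≈ 4.94
i=3: S_3 = 1.34 * 1.92^3 ≈ 9.48
i=4: S_4 = 1.34 * 1.92^4 ≈ 18.21
i=5: S_5 = 1.34 * 1.92^5 ≈ 34.96
The first 6 terms are: [1.34, 2.57, 4.94, 9.48, 18.21, 34.96]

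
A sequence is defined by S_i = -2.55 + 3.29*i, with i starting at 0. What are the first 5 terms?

This is an arithmetic sequence.
i=0: S_0 = -2.55 + 3.29*0 = -2.55
i=1: S_1 = -2.55 + 3.29*1 = 0.74
i=2: S_2 = -2.55 + 3.29*2 = 4.03
i=3: S_3 = -2.55 + 3.29*3 = 7.32
i=4: S_4 = -2.55 + 3.29*4 = 10.61
The first 5 terms are: [-2.55, 0.74, 4.03, 7.32, 10.61]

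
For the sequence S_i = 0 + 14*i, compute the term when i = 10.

S_10 = 0 + 14*10 = 0 + 140 = 140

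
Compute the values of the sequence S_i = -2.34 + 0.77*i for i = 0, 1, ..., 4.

This is an arithmetic sequence.
i=0: S_0 = -2.34 + 0.77*0 = -2.34
i=1: S_1 = -2.34 + 0.77*1 = -1.57
i=2: S_2 = -2.34 + 0.77*2 = -0.8
i=3: S_3 = -2.34 + 0.77*3 = -0.03
i=4: S_4 = -2.34 + 0.77*4 = 0.74
The first 5 terms are: [-2.34, -1.57, -0.8, -0.03, 0.74]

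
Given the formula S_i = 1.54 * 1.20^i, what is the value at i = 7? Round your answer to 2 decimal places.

S_7 = 1.54 * 1.2^7 ≈ 1.54 * 3.5832 ≈ 5.52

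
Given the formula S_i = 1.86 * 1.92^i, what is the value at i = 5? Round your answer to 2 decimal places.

S_5 = 1.86 * 1.92^5 ≈ 1.86 * 26.0919 ≈ 48.53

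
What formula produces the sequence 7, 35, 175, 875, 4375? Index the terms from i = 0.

Check ratios: 35 / 7 = 5.0
Common ratio r = 5.
First term a = 7.
Formula: S_i = 7 * 5^i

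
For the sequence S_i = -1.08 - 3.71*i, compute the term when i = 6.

S_6 = -1.08 + -3.71*6 = -1.08 + -22.26 = -23.34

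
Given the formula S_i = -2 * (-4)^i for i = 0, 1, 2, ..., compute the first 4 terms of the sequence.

This is a geometric sequence.
i=0: S_0 = -2 * (-4)^0 = -2
i=1: S_1 = -2 * (-4)^1 = 8
i=2: S_2 = -2 * (-4)^2 = -32
i=3: S_3 = -2 * (-4)^3 = 128
The first 4 terms are: [-2, 8, -32, 128]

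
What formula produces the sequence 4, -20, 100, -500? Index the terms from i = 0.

Check ratios: -20 / 4 = -5.0
Common ratio r = -5.
First term a = 4.
Formula: S_i = 4 * (-5)^i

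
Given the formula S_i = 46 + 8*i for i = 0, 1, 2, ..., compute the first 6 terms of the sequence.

This is an arithmetic sequence.
i=0: S_0 = 46 + 8*0 = 46
i=1: S_1 = 46 + 8*1 = 54
i=2: S_2 = 46 + 8*2 = 62
i=3: S_3 = 46 + 8*3 = 70
i=4: S_4 = 46 + 8*4 = 78
i=5: S_5 = 46 + 8*5 = 86
The first 6 terms are: [46, 54, 62, 70, 78, 86]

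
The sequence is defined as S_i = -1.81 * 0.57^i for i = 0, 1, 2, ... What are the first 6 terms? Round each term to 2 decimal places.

This is a geometric sequence.
i=0: S_0 = -1.81 * 0.57^0 = -1.81
i=1: S_1 = -1.81 * 0.57^1 ≈ -1.03
i=2: S_2 = -1.81 * 0.57^2 ≈ -0.59
i=3: S_3 = -1.81 * 0.57^3 ≈ -0.34
i=4: S_4 = -1.81 * 0.57^4 ≈ -0.19
i=5: S_5 = -1.81 * 0.57^5 ≈ -0.11
The first 6 terms are: [-1.81, -1.03, -0.59, -0.34, -0.19, -0.11]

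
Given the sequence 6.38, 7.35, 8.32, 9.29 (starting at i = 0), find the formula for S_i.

Check differences: 7.35 - 6.38 = 0.97
8.32 - 7.35 = 0.97
Common difference d = 0.97.
First term a = 6.38.
Formula: S_i = 6.38 + 0.97*i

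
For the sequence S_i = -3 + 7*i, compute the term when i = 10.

S_10 = -3 + 7*10 = -3 + 70 = 67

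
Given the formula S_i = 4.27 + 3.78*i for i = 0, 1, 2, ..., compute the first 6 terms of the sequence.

This is an arithmetic sequence.
i=0: S_0 = 4.27 + 3.78*0 = 4.27
i=1: S_1 = 4.27 + 3.78*1 = 8.05
i=2: S_2 = 4.27 + 3.78*2 = 11.83
i=3: S_3 = 4.27 + 3.78*3 = 15.61
i=4: S_4 = 4.27 + 3.78*4 = 19.39
i=5: S_5 = 4.27 + 3.78*5 = 23.17
The first 6 terms are: [4.27, 8.05, 11.83, 15.61, 19.39, 23.17]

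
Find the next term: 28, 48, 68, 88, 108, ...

Differences: 48 - 28 = 20
This is an arithmetic sequence with common difference d = 20.
Next term = 108 + 20 = 128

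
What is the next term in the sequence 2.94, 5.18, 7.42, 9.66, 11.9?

Differences: 5.18 - 2.94 = 2.24
This is an arithmetic sequence with common difference d = 2.24.
Next term = 11.9 + 2.24 = 14.14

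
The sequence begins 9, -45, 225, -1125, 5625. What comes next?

Ratios: -45 / 9 = -5.0
This is a geometric sequence with common ratio r = -5.
Next term = 5625 * -5 = -28125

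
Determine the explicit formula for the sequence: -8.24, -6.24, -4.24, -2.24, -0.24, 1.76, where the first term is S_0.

Check differences: -6.24 - -8.24 = 2.0
-4.24 - -6.24 = 2.0
Common difference d = 2.0.
First term a = -8.24.
Formula: S_i = -8.24 + 2.00*i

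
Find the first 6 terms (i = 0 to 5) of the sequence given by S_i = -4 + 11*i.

This is an arithmetic sequence.
i=0: S_0 = -4 + 11*0 = -4
i=1: S_1 = -4 + 11*1 = 7
i=2: S_2 = -4 + 11*2 = 18
i=3: S_3 = -4 + 11*3 = 29
i=4: S_4 = -4 + 11*4 = 40
i=5: S_5 = -4 + 11*5 = 51
The first 6 terms are: [-4, 7, 18, 29, 40, 51]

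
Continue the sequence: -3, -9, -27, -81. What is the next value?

Ratios: -9 / -3 = 3.0
This is a geometric sequence with common ratio r = 3.
Next term = -81 * 3 = -243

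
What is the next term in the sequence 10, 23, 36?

Differences: 23 - 10 = 13
This is an arithmetic sequence with common difference d = 13.
Next term = 36 + 13 = 49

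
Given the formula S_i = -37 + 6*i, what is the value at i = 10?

S_10 = -37 + 6*10 = -37 + 60 = 23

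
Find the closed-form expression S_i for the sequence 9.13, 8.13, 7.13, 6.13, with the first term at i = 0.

Check differences: 8.13 - 9.13 = -1.0
7.13 - 8.13 = -1.0
Common difference d = -1.0.
First term a = 9.13.
Formula: S_i = 9.13 - 1.00*i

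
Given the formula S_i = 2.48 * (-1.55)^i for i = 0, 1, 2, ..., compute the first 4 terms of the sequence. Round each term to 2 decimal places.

This is a geometric sequence.
i=0: S_0 = 2.48 * (-1.55)^0 = 2.48
i=1: S_1 = 2.48 * (-1.55)^1 ≈ -3.84
i=2: S_2 = 2.48 * (-1.55)^2 ≈ 5.96
i=3: S_3 = 2.48 * (-1.55)^3 ≈ -9.24
The first 4 terms are: [2.48, -3.84, 5.96, -9.24]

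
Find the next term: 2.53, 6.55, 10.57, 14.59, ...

Differences: 6.55 - 2.53 = 4.02
This is an arithmetic sequence with common difference d = 4.02.
Next term = 14.59 + 4.02 = 18.61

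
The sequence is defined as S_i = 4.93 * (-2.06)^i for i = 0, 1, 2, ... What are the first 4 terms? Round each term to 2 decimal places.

This is a geometric sequence.
i=0: S_0 = 4.93 * (-2.06)^0 = 4.93
i=1: S_1 = 4.93 * (-2.06)^1 ≈ -10.16
i=2: S_2 = 4.93 * (-2.06)^2 ≈ 20.92
i=3: S_3 = 4.93 * (-2.06)^3 ≈ -43.1
The first 4 terms are: [4.93, -10.16, 20.92, -43.1]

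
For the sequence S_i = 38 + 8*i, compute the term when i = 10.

S_10 = 38 + 8*10 = 38 + 80 = 118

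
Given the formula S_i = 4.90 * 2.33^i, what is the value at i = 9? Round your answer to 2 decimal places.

S_9 = 4.9 * 2.33^9 ≈ 4.9 * 2023.9664 ≈ 9917.44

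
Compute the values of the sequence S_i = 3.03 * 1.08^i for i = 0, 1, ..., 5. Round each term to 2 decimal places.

This is a geometric sequence.
i=0: S_0 = 3.03 * 1.08^0 = 3.03
i=1: S_1 = 3.03 * 1.08^1 ≈ 3.27
i=2: S_2 = 3.03 * 1.08^2 ≈ 3.53
i=3: S_3 = 3.03 * 1.08^3 ≈ 3.82
i=4: S_4 = 3.03 * 1.08^4 ≈ 4.12
i=5: S_5 = 3.03 * 1.08^5 ≈ 4.45
The first 6 terms are: [3.03, 3.27, 3.53, 3.82, 4.12, 4.45]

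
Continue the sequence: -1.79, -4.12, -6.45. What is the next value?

Differences: -4.12 - -1.79 = -2.33
This is an arithmetic sequence with common difference d = -2.33.
Next term = -6.45 + -2.33 = -8.78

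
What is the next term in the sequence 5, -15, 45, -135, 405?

Ratios: -15 / 5 = -3.0
This is a geometric sequence with common ratio r = -3.
Next term = 405 * -3 = -1215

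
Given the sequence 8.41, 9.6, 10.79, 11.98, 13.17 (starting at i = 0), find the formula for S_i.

Check differences: 9.6 - 8.41 = 1.19
10.79 - 9.6 = 1.19
Common difference d = 1.19.
First term a = 8.41.
Formula: S_i = 8.41 + 1.19*i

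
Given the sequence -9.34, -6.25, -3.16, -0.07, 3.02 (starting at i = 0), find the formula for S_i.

Check differences: -6.25 - -9.34 = 3.09
-3.16 - -6.25 = 3.09
Common difference d = 3.09.
First term a = -9.34.
Formula: S_i = -9.34 + 3.09*i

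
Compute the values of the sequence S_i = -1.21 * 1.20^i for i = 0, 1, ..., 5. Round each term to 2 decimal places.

This is a geometric sequence.
i=0: S_0 = -1.21 * 1.2^0 = -1.21
i=1: S_1 = -1.21 * 1.2^1 ≈ -1.45
i=2: S_2 = -1.21 * 1.2^2 ≈ -1.74
i=3: S_3 = -1.21 * 1.2^3 ≈ -2.09
i=4: S_4 = -1.21 * 1.2^4 ≈ -2.51
i=5: S_5 = -1.21 * 1.2^5 ≈ -3.01
The first 6 terms are: [-1.21, -1.45, -1.74, -2.09, -2.51, -3.01]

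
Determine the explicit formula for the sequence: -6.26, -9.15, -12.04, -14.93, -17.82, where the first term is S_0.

Check differences: -9.15 - -6.26 = -2.89
-12.04 - -9.15 = -2.89
Common difference d = -2.89.
First term a = -6.26.
Formula: S_i = -6.26 - 2.89*i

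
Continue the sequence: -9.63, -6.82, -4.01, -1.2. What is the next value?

Differences: -6.82 - -9.63 = 2.81
This is an arithmetic sequence with common difference d = 2.81.
Next term = -1.2 + 2.81 = 1.61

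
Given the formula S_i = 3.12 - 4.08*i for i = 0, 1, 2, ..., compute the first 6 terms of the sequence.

This is an arithmetic sequence.
i=0: S_0 = 3.12 + -4.08*0 = 3.12
i=1: S_1 = 3.12 + -4.08*1 = -0.96
i=2: S_2 = 3.12 + -4.08*2 = -5.04
i=3: S_3 = 3.12 + -4.08*3 = -9.12
i=4: S_4 = 3.12 + -4.08*4 = -13.2
i=5: S_5 = 3.12 + -4.08*5 = -17.28
The first 6 terms are: [3.12, -0.96, -5.04, -9.12, -13.2, -17.28]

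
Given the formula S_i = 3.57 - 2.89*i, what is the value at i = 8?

S_8 = 3.57 + -2.89*8 = 3.57 + -23.12 = -19.55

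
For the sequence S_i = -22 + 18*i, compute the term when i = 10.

S_10 = -22 + 18*10 = -22 + 180 = 158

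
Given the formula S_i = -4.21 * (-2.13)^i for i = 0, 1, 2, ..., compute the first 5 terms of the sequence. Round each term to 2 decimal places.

This is a geometric sequence.
i=0: S_0 = -4.21 * (-2.13)^0 = -4.21
i=1: S_1 = -4.21 * (-2.13)^1 ≈ 8.97
i=2: S_2 = -4.21 * (-2.13)^2 ≈ -19.1
i=3: S_3 = -4.21 * (-2.13)^3 ≈ 40.68
i=4: S_4 = -4.21 * (-2.13)^4 ≈ -86.66
The first 5 terms are: [-4.21, 8.97, -19.1, 40.68, -86.66]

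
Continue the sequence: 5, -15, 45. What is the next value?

Ratios: -15 / 5 = -3.0
This is a geometric sequence with common ratio r = -3.
Next term = 45 * -3 = -135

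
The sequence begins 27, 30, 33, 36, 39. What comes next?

Differences: 30 - 27 = 3
This is an arithmetic sequence with common difference d = 3.
Next term = 39 + 3 = 42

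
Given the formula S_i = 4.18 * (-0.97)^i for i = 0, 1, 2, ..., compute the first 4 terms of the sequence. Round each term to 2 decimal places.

This is a geometric sequence.
i=0: S_0 = 4.18 * (-0.97)^0 = 4.18
i=1: S_1 = 4.18 * (-0.97)^1 ≈ -4.05
i=2: S_2 = 4.18 * (-0.97)^2 ≈ 3.93
i=3: S_3 = 4.18 * (-0.97)^3 ≈ -3.81
The first 4 terms are: [4.18, -4.05, 3.93, -3.81]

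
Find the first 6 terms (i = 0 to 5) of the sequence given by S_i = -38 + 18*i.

This is an arithmetic sequence.
i=0: S_0 = -38 + 18*0 = -38
i=1: S_1 = -38 + 18*1 = -20
i=2: S_2 = -38 + 18*2 = -2
i=3: S_3 = -38 + 18*3 = 16
i=4: S_4 = -38 + 18*4 = 34
i=5: S_5 = -38 + 18*5 = 52
The first 6 terms are: [-38, -20, -2, 16, 34, 52]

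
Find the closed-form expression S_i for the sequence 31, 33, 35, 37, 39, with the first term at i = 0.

Check differences: 33 - 31 = 2
35 - 33 = 2
Common difference d = 2.
First term a = 31.
Formula: S_i = 31 + 2*i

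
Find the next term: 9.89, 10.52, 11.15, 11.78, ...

Differences: 10.52 - 9.89 = 0.63
This is an arithmetic sequence with common difference d = 0.63.
Next term = 11.78 + 0.63 = 12.41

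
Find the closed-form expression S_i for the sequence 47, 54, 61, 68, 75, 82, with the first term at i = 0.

Check differences: 54 - 47 = 7
61 - 54 = 7
Common difference d = 7.
First term a = 47.
Formula: S_i = 47 + 7*i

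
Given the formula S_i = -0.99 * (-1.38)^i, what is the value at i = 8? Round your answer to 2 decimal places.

S_8 = -0.99 * (-1.38)^8 ≈ -0.99 * 13.1532 ≈ -13.02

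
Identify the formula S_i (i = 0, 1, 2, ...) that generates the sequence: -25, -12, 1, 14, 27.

Check differences: -12 - -25 = 13
1 - -12 = 13
Common difference d = 13.
First term a = -25.
Formula: S_i = -25 + 13*i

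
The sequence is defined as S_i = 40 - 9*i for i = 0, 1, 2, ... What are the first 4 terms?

This is an arithmetic sequence.
i=0: S_0 = 40 + -9*0 = 40
i=1: S_1 = 40 + -9*1 = 31
i=2: S_2 = 40 + -9*2 = 22
i=3: S_3 = 40 + -9*3 = 13
The first 4 terms are: [40, 31, 22, 13]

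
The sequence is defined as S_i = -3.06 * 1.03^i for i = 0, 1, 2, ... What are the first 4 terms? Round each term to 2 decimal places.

This is a geometric sequence.
i=0: S_0 = -3.06 * 1.03^0 = -3.06
i=1: S_1 = -3.06 * 1.03^1 ≈ -3.15
i=2: S_2 = -3.06 * 1.03^2 ≈ -3.25
i=3: S_3 = -3.06 * 1.03^3 ≈ -3.34
The first 4 terms are: [-3.06, -3.15, -3.25, -3.34]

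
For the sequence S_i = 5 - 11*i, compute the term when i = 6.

S_6 = 5 + -11*6 = 5 + -66 = -61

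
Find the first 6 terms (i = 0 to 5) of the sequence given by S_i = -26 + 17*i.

This is an arithmetic sequence.
i=0: S_0 = -26 + 17*0 = -26
i=1: S_1 = -26 + 17*1 = -9
i=2: S_2 = -26 + 17*2 = 8
i=3: S_3 = -26 + 17*3 = 25
i=4: S_4 = -26 + 17*4 = 42
i=5: S_5 = -26 + 17*5 = 59
The first 6 terms are: [-26, -9, 8, 25, 42, 59]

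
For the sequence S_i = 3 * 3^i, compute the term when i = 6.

S_6 = 3 * 3^6 = 3 * 729 = 2187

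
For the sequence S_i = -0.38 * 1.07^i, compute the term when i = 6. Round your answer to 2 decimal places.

S_6 = -0.38 * 1.07^6 ≈ -0.38 * 1.5007 ≈ -0.57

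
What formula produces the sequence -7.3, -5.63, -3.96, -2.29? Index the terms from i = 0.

Check differences: -5.63 - -7.3 = 1.67
-3.96 - -5.63 = 1.67
Common difference d = 1.67.
First term a = -7.3.
Formula: S_i = -7.30 + 1.67*i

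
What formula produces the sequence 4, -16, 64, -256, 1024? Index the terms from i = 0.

Check ratios: -16 / 4 = -4.0
Common ratio r = -4.
First term a = 4.
Formula: S_i = 4 * (-4)^i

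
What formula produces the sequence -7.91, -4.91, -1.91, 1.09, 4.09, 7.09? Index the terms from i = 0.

Check differences: -4.91 - -7.91 = 3.0
-1.91 - -4.91 = 3.0
Common difference d = 3.0.
First term a = -7.91.
Formula: S_i = -7.91 + 3.00*i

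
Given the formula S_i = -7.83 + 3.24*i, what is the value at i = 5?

S_5 = -7.83 + 3.24*5 = -7.83 + 16.2 = 8.37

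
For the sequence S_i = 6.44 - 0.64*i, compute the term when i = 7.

S_7 = 6.44 + -0.64*7 = 6.44 + -4.48 = 1.96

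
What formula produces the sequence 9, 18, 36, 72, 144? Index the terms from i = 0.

Check ratios: 18 / 9 = 2.0
Common ratio r = 2.
First term a = 9.
Formula: S_i = 9 * 2^i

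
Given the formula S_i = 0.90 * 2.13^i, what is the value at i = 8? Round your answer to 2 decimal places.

S_8 = 0.9 * 2.13^8 ≈ 0.9 * 423.6789 ≈ 381.31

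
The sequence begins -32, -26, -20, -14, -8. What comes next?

Differences: -26 - -32 = 6
This is an arithmetic sequence with common difference d = 6.
Next term = -8 + 6 = -2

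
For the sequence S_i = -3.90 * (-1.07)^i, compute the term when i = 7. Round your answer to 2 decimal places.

S_7 = -3.9 * (-1.07)^7 ≈ -3.9 * -1.6058 ≈ 6.26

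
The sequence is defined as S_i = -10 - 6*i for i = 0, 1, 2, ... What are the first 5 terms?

This is an arithmetic sequence.
i=0: S_0 = -10 + -6*0 = -10
i=1: S_1 = -10 + -6*1 = -16
i=2: S_2 = -10 + -6*2 = -22
i=3: S_3 = -10 + -6*3 = -28
i=4: S_4 = -10 + -6*4 = -34
The first 5 terms are: [-10, -16, -22, -28, -34]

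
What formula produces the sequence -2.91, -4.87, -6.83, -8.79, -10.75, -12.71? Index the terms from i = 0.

Check differences: -4.87 - -2.91 = -1.96
-6.83 - -4.87 = -1.96
Common difference d = -1.96.
First term a = -2.91.
Formula: S_i = -2.91 - 1.96*i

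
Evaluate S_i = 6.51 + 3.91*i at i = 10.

S_10 = 6.51 + 3.91*10 = 6.51 + 39.1 = 45.61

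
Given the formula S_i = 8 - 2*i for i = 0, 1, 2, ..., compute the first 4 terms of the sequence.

This is an arithmetic sequence.
i=0: S_0 = 8 + -2*0 = 8
i=1: S_1 = 8 + -2*1 = 6
i=2: S_2 = 8 + -2*2 = 4
i=3: S_3 = 8 + -2*3 = 2
The first 4 terms are: [8, 6, 4, 2]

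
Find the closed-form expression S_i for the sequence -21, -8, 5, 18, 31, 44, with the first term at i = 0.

Check differences: -8 - -21 = 13
5 - -8 = 13
Common difference d = 13.
First term a = -21.
Formula: S_i = -21 + 13*i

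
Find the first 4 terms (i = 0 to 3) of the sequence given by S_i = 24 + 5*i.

This is an arithmetic sequence.
i=0: S_0 = 24 + 5*0 = 24
i=1: S_1 = 24 + 5*1 = 29
i=2: S_2 = 24 + 5*2 = 34
i=3: S_3 = 24 + 5*3 = 39
The first 4 terms are: [24, 29, 34, 39]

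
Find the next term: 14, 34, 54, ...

Differences: 34 - 14 = 20
This is an arithmetic sequence with common difference d = 20.
Next term = 54 + 20 = 74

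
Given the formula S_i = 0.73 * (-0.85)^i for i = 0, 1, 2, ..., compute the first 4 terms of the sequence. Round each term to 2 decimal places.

This is a geometric sequence.
i=0: S_0 = 0.73 * (-0.85)^0 = 0.73
i=1: S_1 = 0.73 * (-0.85)^1 ≈ -0.62
i=2: S_2 = 0.73 * (-0.85)^2 ≈ 0.53
i=3: S_3 = 0.73 * (-0.85)^3 ≈ -0.45
The first 4 terms are: [0.73, -0.62, 0.53, -0.45]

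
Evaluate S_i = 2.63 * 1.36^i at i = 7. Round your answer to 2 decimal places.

S_7 = 2.63 * 1.36^7 ≈ 2.63 * 8.6054 ≈ 22.63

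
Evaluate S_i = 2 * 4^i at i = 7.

S_7 = 2 * 4^7 = 2 * 16384 = 32768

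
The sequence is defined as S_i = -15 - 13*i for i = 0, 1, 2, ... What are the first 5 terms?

This is an arithmetic sequence.
i=0: S_0 = -15 + -13*0 = -15
i=1: S_1 = -15 + -13*1 = -28
i=2: S_2 = -15 + -13*2 = -41
i=3: S_3 = -15 + -13*3 = -54
i=4: S_4 = -15 + -13*4 = -67
The first 5 terms are: [-15, -28, -41, -54, -67]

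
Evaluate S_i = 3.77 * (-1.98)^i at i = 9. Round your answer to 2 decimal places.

S_9 = 3.77 * (-1.98)^9 ≈ 3.77 * -467.7208 ≈ -1763.31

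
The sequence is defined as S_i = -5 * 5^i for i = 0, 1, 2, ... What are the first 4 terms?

This is a geometric sequence.
i=0: S_0 = -5 * 5^0 = -5
i=1: S_1 = -5 * 5^1 = -25
i=2: S_2 = -5 * 5^2 = -125
i=3: S_3 = -5 * 5^3 = -625
The first 4 terms are: [-5, -25, -125, -625]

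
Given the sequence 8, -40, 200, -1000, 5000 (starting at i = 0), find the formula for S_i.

Check ratios: -40 / 8 = -5.0
Common ratio r = -5.
First term a = 8.
Formula: S_i = 8 * (-5)^i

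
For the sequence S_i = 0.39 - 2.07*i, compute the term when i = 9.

S_9 = 0.39 + -2.07*9 = 0.39 + -18.63 = -18.24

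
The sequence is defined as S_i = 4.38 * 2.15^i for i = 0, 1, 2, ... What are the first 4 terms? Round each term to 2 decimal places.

This is a geometric sequence.
i=0: S_0 = 4.38 * 2.15^0 = 4.38
i=1: S_1 = 4.38 * 2.15^1 ≈ 9.42
i=2: S_2 = 4.38 * 2.15^2 ≈ 20.25
i=3: S_3 = 4.38 * 2.15^3 ≈ 43.53
The first 4 terms are: [4.38, 9.42, 20.25, 43.53]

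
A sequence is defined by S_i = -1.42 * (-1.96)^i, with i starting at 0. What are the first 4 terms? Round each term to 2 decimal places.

This is a geometric sequence.
i=0: S_0 = -1.42 * (-1.96)^0 = -1.42
i=1: S_1 = -1.42 * (-1.96)^1 ≈ 2.78
i=2: S_2 = -1.42 * (-1.96)^2 ≈ -5.46
i=3: S_3 = -1.42 * (-1.96)^3 ≈ 10.69
The first 4 terms are: [-1.42, 2.78, -5.46, 10.69]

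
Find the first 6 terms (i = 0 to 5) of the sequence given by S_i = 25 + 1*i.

This is an arithmetic sequence.
i=0: S_0 = 25 + 1*0 = 25
i=1: S_1 = 25 + 1*1 = 26
i=2: S_2 = 25 + 1*2 = 27
i=3: S_3 = 25 + 1*3 = 28
i=4: S_4 = 25 + 1*4 = 29
i=5: S_5 = 25 + 1*5 = 30
The first 6 terms are: [25, 26, 27, 28, 29, 30]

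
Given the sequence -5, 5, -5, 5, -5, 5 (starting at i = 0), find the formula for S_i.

Check ratios: 5 / -5 = -1.0
Common ratio r = -1.
First term a = -5.
Formula: S_i = -5 * (-1)^i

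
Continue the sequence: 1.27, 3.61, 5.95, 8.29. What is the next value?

Differences: 3.61 - 1.27 = 2.34
This is an arithmetic sequence with common difference d = 2.34.
Next term = 8.29 + 2.34 = 10.63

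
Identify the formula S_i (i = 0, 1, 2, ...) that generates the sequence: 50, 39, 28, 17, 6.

Check differences: 39 - 50 = -11
28 - 39 = -11
Common difference d = -11.
First term a = 50.
Formula: S_i = 50 - 11*i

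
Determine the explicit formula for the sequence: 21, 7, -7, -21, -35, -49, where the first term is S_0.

Check differences: 7 - 21 = -14
-7 - 7 = -14
Common difference d = -14.
First term a = 21.
Formula: S_i = 21 - 14*i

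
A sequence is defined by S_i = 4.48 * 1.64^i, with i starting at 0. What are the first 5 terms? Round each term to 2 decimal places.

This is a geometric sequence.
i=0: S_0 = 4.48 * 1.64^0 = 4.48
i=1: S_1 = 4.48 * 1.64^1 ≈ 7.35
i=2: S_2 = 4.48 * 1.64^2 ≈ 12.05
i=3: S_3 = 4.48 * 1.64^3 ≈ 19.76
i=4: S_4 = 4.48 * 1.64^4 ≈ 32.41
The first 5 terms are: [4.48, 7.35, 12.05, 19.76, 32.41]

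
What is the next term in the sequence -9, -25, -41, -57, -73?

Differences: -25 - -9 = -16
This is an arithmetic sequence with common difference d = -16.
Next term = -73 + -16 = -89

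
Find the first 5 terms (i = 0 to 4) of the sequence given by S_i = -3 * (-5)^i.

This is a geometric sequence.
i=0: S_0 = -3 * (-5)^0 = -3
i=1: S_1 = -3 * (-5)^1 = 15
i=2: S_2 = -3 * (-5)^2 = -75
i=3: S_3 = -3 * (-5)^3 = 375
i=4: S_4 = -3 * (-5)^4 = -1875
The first 5 terms are: [-3, 15, -75, 375, -1875]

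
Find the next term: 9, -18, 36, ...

Ratios: -18 / 9 = -2.0
This is a geometric sequence with common ratio r = -2.
Next term = 36 * -2 = -72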